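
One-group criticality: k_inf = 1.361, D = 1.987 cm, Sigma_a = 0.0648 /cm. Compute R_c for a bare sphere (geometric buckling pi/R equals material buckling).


L^2 = D / Sigma_a = 1.987 / 0.0648 = 30.66358 cm^2
B_m^2 = (k_inf - 1) / L^2 = (1.361 - 1) / 30.66358 = 0.01177292 /cm^2
For a bare sphere: B_g = pi/R, so R_c = pi / sqrt(B_m^2)
R_c = pi / sqrt(0.01177292) = 28.954 cm

28.954


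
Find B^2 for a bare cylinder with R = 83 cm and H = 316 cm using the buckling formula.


B^2 = (2.405/R)^2 + (pi/H)^2
B^2 = (2.405/83)^2 + (pi/316)^2
B^2 = 9.3844e-04 /cm^2

9.3844e-04


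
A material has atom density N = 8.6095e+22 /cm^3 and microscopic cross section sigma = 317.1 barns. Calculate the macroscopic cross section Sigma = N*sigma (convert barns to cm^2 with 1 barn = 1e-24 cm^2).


Sigma = N * sigma_barns * 1e-24
Sigma = 8.6095e+22 * 317.1 * 1e-24
Sigma = 27.301 /cm

27.301


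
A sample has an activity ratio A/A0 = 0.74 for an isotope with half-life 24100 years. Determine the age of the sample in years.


lambda = ln(2) / t_half = ln(2) / 24100 = 2.876129e-05 /yr
t = -ln(A/A0) / lambda
t = -ln(0.74) / 2.876129e-05
t = 10469 yr

10469


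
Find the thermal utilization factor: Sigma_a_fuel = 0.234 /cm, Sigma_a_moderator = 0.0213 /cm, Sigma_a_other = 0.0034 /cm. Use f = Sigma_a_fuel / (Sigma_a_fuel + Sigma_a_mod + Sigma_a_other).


f = Sigma_a_fuel / (Sigma_a_fuel + Sigma_a_mod + Sigma_a_other)
f = 0.234 / (0.234 + 0.0213 + 0.0034)
f = 0.90452

0.90452


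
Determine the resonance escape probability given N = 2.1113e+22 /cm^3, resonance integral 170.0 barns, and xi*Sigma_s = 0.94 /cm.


p = exp(-N * I * 1e-24 / (xi*Sigma_s))
p = exp(-2.1113e+22 * 170.0 * 1e-24 / 0.94)
p = 0.021965

0.021965


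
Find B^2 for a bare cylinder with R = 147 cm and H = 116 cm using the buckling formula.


B^2 = (2.405/R)^2 + (pi/H)^2
B^2 = (2.405/147)^2 + (pi/116)^2
B^2 = 0.0010011 /cm^2

0.0010011


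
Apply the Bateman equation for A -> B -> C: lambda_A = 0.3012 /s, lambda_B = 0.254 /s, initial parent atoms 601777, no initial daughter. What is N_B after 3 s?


N_B(t) = lambda_A * N_A0 / (lambda_B - lambda_A) * [exp(-lambda_A*t) - exp(-lambda_B*t)]
exp(-0.3012*3) = 0.4051086; exp(-0.254*3) = 0.4667320
N_B = 0.3012 * 601777 / (0.254 - 0.3012) * (0.4051086 - 0.4667320)
N_B = 236643

236643


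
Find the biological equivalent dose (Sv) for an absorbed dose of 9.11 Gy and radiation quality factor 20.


H = D * Q
H = 9.11 * 20
H = 182.20 Sv

182.20


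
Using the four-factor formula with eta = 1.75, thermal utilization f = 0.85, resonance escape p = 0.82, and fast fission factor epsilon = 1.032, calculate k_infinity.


k_inf = eta * f * p * epsilon
k_inf = 1.75 * 0.85 * 0.82 * 1.032
k_inf = 1.2588

1.2588


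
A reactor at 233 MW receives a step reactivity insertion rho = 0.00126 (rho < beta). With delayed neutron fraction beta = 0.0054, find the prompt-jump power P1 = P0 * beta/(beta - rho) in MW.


P1/P0 = beta / (beta - rho)
P1/P0 = 0.0054 / (0.0054 - 0.00126) = 1.304348
P1 = 233 * 1.304348 = 303.91 MW

303.91


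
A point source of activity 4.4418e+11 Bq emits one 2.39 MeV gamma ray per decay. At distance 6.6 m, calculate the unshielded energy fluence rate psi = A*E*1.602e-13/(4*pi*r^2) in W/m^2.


psi = A * E * 1.602e-13 / (4*pi*r^2)
psi = 4.4418e+11 * 2.39 * 1.602e-13 / (4*pi*6.6^2)
psi = 3.1069e-04 W/m^2

3.1069e-04


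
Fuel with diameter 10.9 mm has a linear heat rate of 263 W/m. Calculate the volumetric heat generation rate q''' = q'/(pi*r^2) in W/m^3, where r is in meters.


r = D / 2 / 1000 = 10.9 / 2 / 1000 = 0.00545 m
q''' = q' / (pi * r^2)
q''' = 263 / (pi * 0.00545^2)
q''' = 2.8185e+06 W/m^3

2.8185e+06


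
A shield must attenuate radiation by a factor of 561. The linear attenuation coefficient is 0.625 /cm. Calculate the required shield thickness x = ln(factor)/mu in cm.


x = ln(factor) / mu
x = ln(561) / 0.625
x = 10.128 cm

10.128


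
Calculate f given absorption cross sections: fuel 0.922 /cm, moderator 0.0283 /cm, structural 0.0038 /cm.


f = Sigma_a_fuel / (Sigma_a_fuel + Sigma_a_mod + Sigma_a_other)
f = 0.922 / (0.922 + 0.0283 + 0.0038)
f = 0.96636

0.96636


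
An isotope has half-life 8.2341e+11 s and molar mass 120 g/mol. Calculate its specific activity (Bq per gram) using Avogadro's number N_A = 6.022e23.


lambda = ln(2) / t_half = ln(2) / 8.2341e+11 = 8.418008e-13 /s
SA = lambda * N_A / M
SA = 8.418008e-13 * 6.022e23 / 120
SA = 4.2244e+09 Bq/g

4.2244e+09


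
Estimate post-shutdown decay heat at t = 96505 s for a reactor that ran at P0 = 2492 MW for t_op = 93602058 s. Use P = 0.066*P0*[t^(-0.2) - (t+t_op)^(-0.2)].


P/P0 = 0.066 * [t^(-0.2) - (t + t_op)^(-0.2)]
P/P0 = 0.066 * [96505^(-0.2) - (96505 + 93602058)^(-0.2)]
P/P0 = 0.066 * [0.1007140 - 0.02544799] = 0.004967557
P = 2492 * 0.004967557 = 12.379 MW

12.379


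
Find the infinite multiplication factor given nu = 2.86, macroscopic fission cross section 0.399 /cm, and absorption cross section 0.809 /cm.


k_inf = nu * Sigma_f / Sigma_a
k_inf = 2.86 * 0.399 / 0.809
k_inf = 1.4106

1.4106


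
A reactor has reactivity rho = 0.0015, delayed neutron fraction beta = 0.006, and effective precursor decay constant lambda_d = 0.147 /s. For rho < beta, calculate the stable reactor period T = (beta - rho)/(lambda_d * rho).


T = (beta - rho) / (lambda_d * rho)
T = (0.006 - 0.0015) / (0.147 * 0.0015)
T = 20.408 s

20.408


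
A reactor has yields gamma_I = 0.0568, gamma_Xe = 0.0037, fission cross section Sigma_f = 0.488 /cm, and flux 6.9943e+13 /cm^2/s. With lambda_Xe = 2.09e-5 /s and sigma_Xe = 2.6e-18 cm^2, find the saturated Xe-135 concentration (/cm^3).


Xe_eq = (gamma_I + gamma_Xe) * Sigma_f * phi / (lambda_Xe + sigma_Xe * phi)
Numerator = (0.0568 + 0.0037) * 0.488 * 6.9943e+13 = 2.064997e+12
Denominator = 2.09e-5 + 2.6e-18 * 6.9943e+13 = 2.027518e-04
Xe_eq = 2.064997e+12 / 2.027518e-04 = 1.0185e+16 /cm^3

1.0185e+16


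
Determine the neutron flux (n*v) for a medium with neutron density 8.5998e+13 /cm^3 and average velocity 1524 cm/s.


phi = n * v
phi = 8.5998e+13 * 1524
phi = 1.3106e+17 /cm^2/s

1.3106e+17


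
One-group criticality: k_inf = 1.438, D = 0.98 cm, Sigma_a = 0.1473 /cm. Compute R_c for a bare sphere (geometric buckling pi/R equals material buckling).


L^2 = D / Sigma_a = 0.98 / 0.1473 = 6.653089 cm^2
B_m^2 = (k_inf - 1) / L^2 = (1.438 - 1) / 6.653089 = 0.06583408 /cm^2
For a bare sphere: B_g = pi/R, so R_c = pi / sqrt(B_m^2)
R_c = pi / sqrt(0.06583408) = 12.244 cm

12.244


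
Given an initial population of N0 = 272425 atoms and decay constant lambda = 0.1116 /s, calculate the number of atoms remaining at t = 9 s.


N = N0 * exp(-lambda * t)
N = 272425 * exp(-0.1116 * 9)
N = 99780

99780


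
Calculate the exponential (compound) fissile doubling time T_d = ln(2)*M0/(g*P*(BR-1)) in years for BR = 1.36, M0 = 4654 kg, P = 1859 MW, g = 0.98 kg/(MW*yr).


Breeding gain G = BR - 1 = 1.36 - 1 = 0.36
Fissile production rate = g * P * G = 0.98 * 1859 * 0.36 = 655.8552 kg/yr
T_d = ln(2) * M0 / (g * P * G)
T_d = ln(2) * 4654 / 655.8552 = 4.9186 yr

4.9186


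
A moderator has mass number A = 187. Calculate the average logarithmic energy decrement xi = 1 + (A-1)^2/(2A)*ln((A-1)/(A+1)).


xi = 1 + (A-1)^2/(2A) * ln((A-1)/(A+1))
xi = 1 + (187-1)^2/(2*187) * ln((187-1)/(187 +1))
xi = 0.010657

0.010657


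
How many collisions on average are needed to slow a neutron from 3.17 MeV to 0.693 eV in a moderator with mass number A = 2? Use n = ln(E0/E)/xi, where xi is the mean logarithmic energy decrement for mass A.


xi = 1 + (A-1)^2/(2A)*ln((A-1)/(A+1)) = 0.7253469 (for A = 2)
n = ln(E0/E) / xi
n = ln(3.17e6 / 0.693) / 0.7253469
n = ln(4.574315e+06) / 0.7253469 = 21.143

21.143


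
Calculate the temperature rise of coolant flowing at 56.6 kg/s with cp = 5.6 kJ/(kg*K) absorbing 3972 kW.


dT = Q / (m_dot * cp)
dT = 3972 / (56.6 * 5.6)
dT = 12.532 C

12.532


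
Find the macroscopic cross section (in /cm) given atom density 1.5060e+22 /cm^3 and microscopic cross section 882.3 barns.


Sigma = N * sigma_barns * 1e-24
Sigma = 1.5060e+22 * 882.3 * 1e-24
Sigma = 13.287 /cm

13.287


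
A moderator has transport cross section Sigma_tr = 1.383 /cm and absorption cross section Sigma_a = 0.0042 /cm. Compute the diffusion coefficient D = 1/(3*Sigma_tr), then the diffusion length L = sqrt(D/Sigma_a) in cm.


D = 1 / (3 * Sigma_tr) = 1 / (3 * 1.383) = 0.2410219 cm
L = sqrt(D / Sigma_a)
L = sqrt(0.2410219 / 0.0042)
L = 7.5754 cm

7.5754


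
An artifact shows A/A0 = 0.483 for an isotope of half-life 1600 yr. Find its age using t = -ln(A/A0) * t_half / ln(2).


lambda = ln(2) / t_half = ln(2) / 1600 = 4.332170e-04 /yr
t = -ln(A/A0) / lambda
t = -ln(0.483) / 4.332170e-04
t = 1679.8 yr

1679.8


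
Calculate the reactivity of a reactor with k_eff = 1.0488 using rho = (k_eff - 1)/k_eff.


rho = (k_eff - 1) / k_eff
rho = (1.0488 - 1) / 1.0488
rho = 0.046529

0.046529


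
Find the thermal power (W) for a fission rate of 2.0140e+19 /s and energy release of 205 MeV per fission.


P = fission_rate * E_MeV * 1.602e-13
P = 2.0140e+19 * 205 * 1.602e-13
P = 6.6142e+08 W

6.6142e+08


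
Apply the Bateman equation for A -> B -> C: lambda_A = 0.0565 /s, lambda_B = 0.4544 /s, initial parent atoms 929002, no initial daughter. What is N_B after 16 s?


N_B(t) = lambda_A * N_A0 / (lambda_B - lambda_A) * [exp(-lambda_A*t) - exp(-lambda_B*t)]
exp(-0.0565*16) = 0.4049466; exp(-0.4544*16) = 6.958336e-04
N_B = 0.0565 * 929002 / (0.4544 - 0.0565) * (0.4049466 - 6.958336e-04)
N_B = 53326

53326


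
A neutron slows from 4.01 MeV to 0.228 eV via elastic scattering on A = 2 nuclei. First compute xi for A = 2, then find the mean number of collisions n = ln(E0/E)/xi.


xi = 1 + (A-1)^2/(2A)*ln((A-1)/(A+1)) = 0.7253469 (for A = 2)
n = ln(E0/E) / xi
n = ln(4.01e6 / 0.228) / 0.7253469
n = ln(1.758772e+07) / 0.7253469 = 23.000

23.000


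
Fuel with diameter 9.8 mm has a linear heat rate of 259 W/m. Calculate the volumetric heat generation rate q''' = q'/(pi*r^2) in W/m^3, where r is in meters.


r = D / 2 / 1000 = 9.8 / 2 / 1000 = 0.0049 m
q''' = q' / (pi * r^2)
q''' = 259 / (pi * 0.0049^2)
q''' = 3.4337e+06 W/m^3

3.4337e+06


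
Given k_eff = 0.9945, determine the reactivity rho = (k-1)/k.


rho = (k_eff - 1) / k_eff
rho = (0.9945 - 1) / 0.9945
rho = -0.0055304

-0.0055304


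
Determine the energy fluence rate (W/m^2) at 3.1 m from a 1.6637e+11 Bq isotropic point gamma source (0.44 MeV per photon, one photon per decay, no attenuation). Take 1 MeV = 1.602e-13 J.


psi = A * E * 1.602e-13 / (4*pi*r^2)
psi = 1.6637e+11 * 0.44 * 1.602e-13 / (4*pi*3.1^2)
psi = 9.7108e-05 W/m^2

9.7108e-05


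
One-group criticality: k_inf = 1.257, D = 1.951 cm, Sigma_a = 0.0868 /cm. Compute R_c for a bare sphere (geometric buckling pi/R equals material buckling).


L^2 = D / Sigma_a = 1.951 / 0.0868 = 22.47696 cm^2
B_m^2 = (k_inf - 1) / L^2 = (1.257 - 1) / 22.47696 = 0.01143393 /cm^2
For a bare sphere: B_g = pi/R, so R_c = pi / sqrt(B_m^2)
R_c = pi / sqrt(0.01143393) = 29.380 cm

29.380


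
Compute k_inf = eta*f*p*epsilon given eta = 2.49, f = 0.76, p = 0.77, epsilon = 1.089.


k_inf = eta * f * p * epsilon
k_inf = 2.49 * 0.76 * 0.77 * 1.089
k_inf = 1.5868

1.5868


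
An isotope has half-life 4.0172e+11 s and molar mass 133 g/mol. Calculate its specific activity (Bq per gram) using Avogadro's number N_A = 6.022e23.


lambda = ln(2) / t_half = ln(2) / 4.0172e+11 = 1.725449e-12 /s
SA = lambda * N_A / M
SA = 1.725449e-12 * 6.022e23 / 133
SA = 7.8125e+09 Bq/g

7.8125e+09


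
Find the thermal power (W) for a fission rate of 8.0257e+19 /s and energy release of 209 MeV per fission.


P = fission_rate * E_MeV * 1.602e-13
P = 8.0257e+19 * 209 * 1.602e-13
P = 2.6871e+09 W

2.6871e+09


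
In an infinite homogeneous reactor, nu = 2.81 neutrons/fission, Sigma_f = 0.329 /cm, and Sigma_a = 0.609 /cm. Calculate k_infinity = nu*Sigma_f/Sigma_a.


k_inf = nu * Sigma_f / Sigma_a
k_inf = 2.81 * 0.329 / 0.609
k_inf = 1.5180

1.5180


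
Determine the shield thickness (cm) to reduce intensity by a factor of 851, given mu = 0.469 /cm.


x = ln(factor) / mu
x = ln(851) / 0.469
x = 14.385 cm

14.385


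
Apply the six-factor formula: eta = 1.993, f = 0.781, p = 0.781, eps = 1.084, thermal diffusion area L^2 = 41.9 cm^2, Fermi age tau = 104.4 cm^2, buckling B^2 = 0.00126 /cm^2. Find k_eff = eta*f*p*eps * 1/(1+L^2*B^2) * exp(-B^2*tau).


k_inf = eta*f*p*eps = 1.993*0.781*0.781*1.084 = 1.317767
P_TNL = 1/(1 + L^2*B^2) = 1/(1 + 41.9*0.00126) = 0.9498534
P_FNL = exp(-B^2*tau) = exp(-0.00126*104.4) = 0.8767407
k_eff = k_inf * P_TNL * P_FNL = 1.317767 * 0.9498534 * 0.8767407
k_eff = 1.0974

1.0974


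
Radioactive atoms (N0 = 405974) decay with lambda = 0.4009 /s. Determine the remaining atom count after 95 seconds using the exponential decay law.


N = N0 * exp(-lambda * t)
N = 405974 * exp(-0.4009 * 95)
N = 1.1700e-11

1.1700e-11


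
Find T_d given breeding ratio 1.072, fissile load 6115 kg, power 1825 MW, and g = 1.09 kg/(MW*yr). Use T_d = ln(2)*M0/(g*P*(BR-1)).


Breeding gain G = BR - 1 = 1.072 - 1 = 0.072
Fissile production rate = g * P * G = 1.09 * 1825 * 0.072 = 143.226 kg/yr
T_d = ln(2) * M0 / (g * P * G)
T_d = ln(2) * 6115 / 143.226 = 29.594 yr

29.594


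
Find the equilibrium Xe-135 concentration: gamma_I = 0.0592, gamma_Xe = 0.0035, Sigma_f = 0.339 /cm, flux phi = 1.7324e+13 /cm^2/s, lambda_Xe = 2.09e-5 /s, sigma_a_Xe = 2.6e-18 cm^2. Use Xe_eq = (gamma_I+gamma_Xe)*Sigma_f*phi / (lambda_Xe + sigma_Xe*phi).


Xe_eq = (gamma_I + gamma_Xe) * Sigma_f * phi / (lambda_Xe + sigma_Xe * phi)
Numerator = (0.0592 + 0.0035) * 0.339 * 1.7324e+13 = 3.682268e+11
Denominator = 2.09e-5 + 2.6e-18 * 1.7324e+13 = 6.594240e-05
Xe_eq = 3.682268e+11 / 6.594240e-05 = 5.5841e+15 /cm^3

5.5841e+15


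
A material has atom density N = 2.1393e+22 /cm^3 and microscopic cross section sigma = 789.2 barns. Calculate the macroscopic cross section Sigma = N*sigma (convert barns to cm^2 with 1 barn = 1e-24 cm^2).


Sigma = N * sigma_barns * 1e-24
Sigma = 2.1393e+22 * 789.2 * 1e-24
Sigma = 16.883 /cm

16.883


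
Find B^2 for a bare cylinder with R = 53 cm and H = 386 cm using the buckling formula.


B^2 = (2.405/R)^2 + (pi/H)^2
B^2 = (2.405/53)^2 + (pi/386)^2
B^2 = 0.0021253 /cm^2

0.0021253


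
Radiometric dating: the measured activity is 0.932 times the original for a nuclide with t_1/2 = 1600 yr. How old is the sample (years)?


lambda = ln(2) / t_half = ln(2) / 1600 = 4.332170e-04 /yr
t = -ln(A/A0) / lambda
t = -ln(0.932) / 4.332170e-04
t = 162.56 yr

162.56


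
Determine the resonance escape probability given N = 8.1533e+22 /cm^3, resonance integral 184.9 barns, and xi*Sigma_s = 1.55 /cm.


p = exp(-N * I * 1e-24 / (xi*Sigma_s))
p = exp(-8.1533e+22 * 184.9 * 1e-24 / 1.55)
p = 5.9705e-05

5.9705e-05


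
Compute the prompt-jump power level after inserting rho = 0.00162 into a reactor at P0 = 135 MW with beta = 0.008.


P1/P0 = beta / (beta - rho)
P1/P0 = 0.008 / (0.008 - 0.00162) = 1.253918
P1 = 135 * 1.253918 = 169.28 MW

169.28


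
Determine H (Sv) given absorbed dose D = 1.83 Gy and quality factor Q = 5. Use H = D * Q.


H = D * Q
H = 1.83 * 5
H = 9.1500 Sv

9.1500


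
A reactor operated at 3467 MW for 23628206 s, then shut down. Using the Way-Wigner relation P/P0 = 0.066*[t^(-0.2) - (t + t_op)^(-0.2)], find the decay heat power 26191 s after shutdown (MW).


P/P0 = 0.066 * [t^(-0.2) - (t + t_op)^(-0.2)]
P/P0 = 0.066 * [26191^(-0.2) - (26191 + 23628206)^(-0.2)]
P/P0 = 0.066 * [0.1307283 - 0.03351333] = 0.006416188
P = 3467 * 0.006416188 = 22.245 MW

22.245


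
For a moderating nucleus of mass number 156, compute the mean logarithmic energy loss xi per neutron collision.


xi = 1 + (A-1)^2/(2A) * ln((A-1)/(A+1))
xi = 1 + (156-1)^2/(2*156) * ln((156-1)/(156 +1))
xi = 0.012766

0.012766


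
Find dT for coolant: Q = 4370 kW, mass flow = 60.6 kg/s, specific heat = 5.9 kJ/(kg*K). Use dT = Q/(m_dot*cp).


dT = Q / (m_dot * cp)
dT = 4370 / (60.6 * 5.9)
dT = 12.222 C

12.222


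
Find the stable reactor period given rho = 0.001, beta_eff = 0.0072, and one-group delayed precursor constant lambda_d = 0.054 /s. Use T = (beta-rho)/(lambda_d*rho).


T = (beta - rho) / (lambda_d * rho)
T = (0.0072 - 0.001) / (0.054 * 0.001)
T = 114.81 s

114.81


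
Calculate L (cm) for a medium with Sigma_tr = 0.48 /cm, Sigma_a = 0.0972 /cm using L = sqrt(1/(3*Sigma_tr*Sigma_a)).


D = 1 / (3 * Sigma_tr) = 1 / (3 * 0.48) = 0.6944444 cm
L = sqrt(D / Sigma_a)
L = sqrt(0.6944444 / 0.0972)
L = 2.6729 cm

2.6729


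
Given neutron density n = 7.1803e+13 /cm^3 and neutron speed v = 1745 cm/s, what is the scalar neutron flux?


phi = n * v
phi = 7.1803e+13 * 1745
phi = 1.2530e+17 /cm^2/s

1.2530e+17


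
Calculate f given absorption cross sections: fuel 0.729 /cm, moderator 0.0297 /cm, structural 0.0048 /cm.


f = Sigma_a_fuel / (Sigma_a_fuel + Sigma_a_mod + Sigma_a_other)
f = 0.729 / (0.729 + 0.0297 + 0.0048)
f = 0.95481

0.95481


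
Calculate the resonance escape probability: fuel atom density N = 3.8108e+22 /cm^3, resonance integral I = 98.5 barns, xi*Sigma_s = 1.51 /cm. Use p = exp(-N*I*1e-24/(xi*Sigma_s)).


p = exp(-N * I * 1e-24 / (xi*Sigma_s))
p = exp(-3.8108e+22 * 98.5 * 1e-24 / 1.51)
p = 0.083255

0.083255


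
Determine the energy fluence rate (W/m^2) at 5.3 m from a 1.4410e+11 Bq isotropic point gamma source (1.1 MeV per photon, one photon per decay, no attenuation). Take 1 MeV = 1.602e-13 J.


psi = A * E * 1.602e-13 / (4*pi*r^2)
psi = 1.4410e+11 * 1.1 * 1.602e-13 / (4*pi*5.3^2)
psi = 7.1938e-05 W/m^2

7.1938e-05


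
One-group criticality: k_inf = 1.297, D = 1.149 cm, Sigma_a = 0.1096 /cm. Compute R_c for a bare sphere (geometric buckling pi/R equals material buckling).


L^2 = D / Sigma_a = 1.149 / 0.1096 = 10.48358 cm^2
B_m^2 = (k_inf - 1) / L^2 = (1.297 - 1) / 10.48358 = 0.02833002 /cm^2
For a bare sphere: B_g = pi/R, so R_c = pi / sqrt(B_m^2)
R_c = pi / sqrt(0.02833002) = 18.665 cm

18.665


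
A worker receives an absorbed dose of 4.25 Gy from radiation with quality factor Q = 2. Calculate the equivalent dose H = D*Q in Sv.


H = D * Q
H = 4.25 * 2
H = 8.5000 Sv

8.5000


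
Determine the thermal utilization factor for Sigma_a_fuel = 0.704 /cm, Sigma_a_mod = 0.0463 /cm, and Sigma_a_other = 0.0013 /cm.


f = Sigma_a_fuel / (Sigma_a_fuel + Sigma_a_mod + Sigma_a_other)
f = 0.704 / (0.704 + 0.0463 + 0.0013)
f = 0.93667

0.93667


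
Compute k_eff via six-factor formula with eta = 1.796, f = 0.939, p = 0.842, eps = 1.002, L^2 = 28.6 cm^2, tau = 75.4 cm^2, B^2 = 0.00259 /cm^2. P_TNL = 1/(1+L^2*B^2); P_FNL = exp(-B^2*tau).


k_inf = eta*f*p*eps = 1.796*0.939*0.842*1.002 = 1.422826
P_TNL = 1/(1 + L^2*B^2) = 1/(1 + 28.6*0.00259) = 0.9310345
P_FNL = exp(-B^2*tau) = exp(-0.00259*75.4) = 0.8225994
k_eff = k_inf * P_TNL * P_FNL = 1.422826 * 0.9310345 * 0.8225994
k_eff = 1.0897

1.0897


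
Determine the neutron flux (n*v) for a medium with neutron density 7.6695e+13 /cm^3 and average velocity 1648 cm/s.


phi = n * v
phi = 7.6695e+13 * 1648
phi = 1.2639e+17 /cm^2/s

1.2639e+17


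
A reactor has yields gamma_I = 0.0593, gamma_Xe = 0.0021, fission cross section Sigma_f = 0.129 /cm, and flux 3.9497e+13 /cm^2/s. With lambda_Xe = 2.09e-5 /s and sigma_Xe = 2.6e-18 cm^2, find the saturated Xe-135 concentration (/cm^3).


Xe_eq = (gamma_I + gamma_Xe) * Sigma_f * phi / (lambda_Xe + sigma_Xe * phi)
Numerator = (0.0593 + 0.0021) * 0.129 * 3.9497e+13 = 3.128399e+11
Denominator = 2.09e-5 + 2.6e-18 * 3.9497e+13 = 1.235922e-04
Xe_eq = 3.128399e+11 / 1.235922e-04 = 2.5312e+15 /cm^3

2.5312e+15


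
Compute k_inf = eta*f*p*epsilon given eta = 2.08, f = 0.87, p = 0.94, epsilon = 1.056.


k_inf = eta * f * p * epsilon
k_inf = 2.08 * 0.87 * 0.94 * 1.056
k_inf = 1.7963

1.7963


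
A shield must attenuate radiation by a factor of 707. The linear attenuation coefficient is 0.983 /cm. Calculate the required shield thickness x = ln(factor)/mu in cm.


x = ln(factor) / mu
x = ln(707) / 0.983
x = 6.6745 cm

6.6745


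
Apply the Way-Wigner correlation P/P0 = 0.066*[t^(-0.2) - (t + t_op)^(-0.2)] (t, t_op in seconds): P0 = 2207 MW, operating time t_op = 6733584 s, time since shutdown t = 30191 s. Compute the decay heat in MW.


P/P0 = 0.066 * [t^(-0.2) - (t + t_op)^(-0.2)]
P/P0 = 0.066 * [30191^(-0.2) - (30191 + 6733584)^(-0.2)]
P/P0 = 0.066 * [0.1270646 - 0.04304891] = 0.005545036
P = 2207 * 0.005545036 = 12.238 MW

12.238


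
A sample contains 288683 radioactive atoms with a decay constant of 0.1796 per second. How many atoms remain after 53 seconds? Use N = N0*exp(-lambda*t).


N = N0 * exp(-lambda * t)
N = 288683 * exp(-0.1796 * 53)
N = 21.206

21.206


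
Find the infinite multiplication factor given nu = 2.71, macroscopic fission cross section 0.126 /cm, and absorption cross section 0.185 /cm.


k_inf = nu * Sigma_f / Sigma_a
k_inf = 2.71 * 0.126 / 0.185
k_inf = 1.8457

1.8457


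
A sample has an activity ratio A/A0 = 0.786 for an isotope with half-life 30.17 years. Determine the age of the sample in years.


lambda = ln(2) / t_half = ln(2) / 30.17 = 0.02297472 /yr
t = -ln(A/A0) / lambda
t = -ln(0.786) / 0.02297472
t = 10.481 yr

10.481


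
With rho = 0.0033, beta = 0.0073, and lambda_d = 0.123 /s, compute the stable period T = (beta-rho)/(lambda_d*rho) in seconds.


T = (beta - rho) / (lambda_d * rho)
T = (0.0073 - 0.0033) / (0.123 * 0.0033)
T = 9.8546 s

9.8546


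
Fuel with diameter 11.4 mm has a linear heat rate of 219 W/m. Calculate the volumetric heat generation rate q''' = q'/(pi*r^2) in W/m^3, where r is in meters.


r = D / 2 / 1000 = 11.4 / 2 / 1000 = 0.0057 m
q''' = q' / (pi * r^2)
q''' = 219 / (pi * 0.0057^2)
q''' = 2.1456e+06 W/m^3

2.1456e+06


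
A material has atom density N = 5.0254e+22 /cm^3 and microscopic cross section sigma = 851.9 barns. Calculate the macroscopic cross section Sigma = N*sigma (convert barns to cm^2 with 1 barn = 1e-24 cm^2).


Sigma = N * sigma_barns * 1e-24
Sigma = 5.0254e+22 * 851.9 * 1e-24
Sigma = 42.811 /cm

42.811


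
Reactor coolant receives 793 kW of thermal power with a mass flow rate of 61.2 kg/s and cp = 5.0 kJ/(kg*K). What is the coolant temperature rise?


dT = Q / (m_dot * cp)
dT = 793 / (61.2 * 5.0)
dT = 2.5915 C

2.5915


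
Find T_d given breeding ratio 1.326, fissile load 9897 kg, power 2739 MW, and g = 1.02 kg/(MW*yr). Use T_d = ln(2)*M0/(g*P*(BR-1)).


Breeding gain G = BR - 1 = 1.326 - 1 = 0.326
Fissile production rate = g * P * G = 1.02 * 2739 * 0.326 = 910.77228 kg/yr
T_d = ln(2) * M0 / (g * P * G)
T_d = ln(2) * 9897 / 910.77228 = 7.5322 yr

7.5322


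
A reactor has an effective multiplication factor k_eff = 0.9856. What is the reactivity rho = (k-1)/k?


rho = (k_eff - 1) / k_eff
rho = (0.9856 - 1) / 0.9856
rho = -0.014610

-0.014610


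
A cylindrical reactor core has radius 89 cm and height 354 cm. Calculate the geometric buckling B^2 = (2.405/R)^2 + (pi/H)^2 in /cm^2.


B^2 = (2.405/R)^2 + (pi/H)^2
B^2 = (2.405/89)^2 + (pi/354)^2
B^2 = 8.0897e-04 /cm^2

8.0897e-04


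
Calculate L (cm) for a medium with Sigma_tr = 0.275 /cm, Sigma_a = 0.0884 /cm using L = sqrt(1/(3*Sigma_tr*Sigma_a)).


D = 1 / (3 * Sigma_tr) = 1 / (3 * 0.275) = 1.212121 cm
L = sqrt(D / Sigma_a)
L = sqrt(1.212121 / 0.0884)
L = 3.7029 cm

3.7029


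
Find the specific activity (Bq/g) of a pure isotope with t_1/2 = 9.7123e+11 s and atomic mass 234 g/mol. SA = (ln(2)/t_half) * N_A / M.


lambda = ln(2) / t_half = ln(2) / 9.7123e+11 = 7.136797e-13 /s
SA = lambda * N_A / M
SA = 7.136797e-13 * 6.022e23 / 234
SA = 1.8367e+09 Bq/g

1.8367e+09


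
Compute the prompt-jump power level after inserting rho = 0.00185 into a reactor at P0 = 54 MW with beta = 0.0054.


P1/P0 = beta / (beta - rho)
P1/P0 = 0.0054 / (0.0054 - 0.00185) = 1.521127
P1 = 54 * 1.521127 = 82.141 MW

82.141


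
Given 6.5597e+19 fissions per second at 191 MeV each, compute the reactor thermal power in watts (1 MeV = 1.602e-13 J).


P = fission_rate * E_MeV * 1.602e-13
P = 6.5597e+19 * 191 * 1.602e-13
P = 2.0072e+09 W

2.0072e+09


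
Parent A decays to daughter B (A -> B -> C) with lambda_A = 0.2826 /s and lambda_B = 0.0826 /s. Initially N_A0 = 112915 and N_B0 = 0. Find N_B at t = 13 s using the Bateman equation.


N_B(t) = lambda_A * N_A0 / (lambda_B - lambda_A) * [exp(-lambda_A*t) - exp(-lambda_B*t)]
exp(-0.2826*13) = 0.02537984; exp(-0.0826*13) = 0.3417076
N_B = 0.2826 * 112915 / (0.0826 - 0.2826) * (0.02537984 - 0.3417076)
N_B = 50470

50470


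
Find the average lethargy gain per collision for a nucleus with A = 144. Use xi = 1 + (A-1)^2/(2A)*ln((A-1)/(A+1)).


xi = 1 + (A-1)^2/(2A) * ln((A-1)/(A+1))
xi = 1 + (144-1)^2/(2*144) * ln((144-1)/(144 +1))
xi = 0.013825

0.013825


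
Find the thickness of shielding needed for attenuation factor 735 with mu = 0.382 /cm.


x = ln(factor) / mu
x = ln(735) / 0.382
x = 17.277 cm

17.277


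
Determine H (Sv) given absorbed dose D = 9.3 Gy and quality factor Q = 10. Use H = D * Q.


H = D * Q
H = 9.3 * 10
H = 93.000 Sv

93.000


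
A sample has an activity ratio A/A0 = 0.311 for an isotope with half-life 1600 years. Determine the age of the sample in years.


lambda = ln(2) / t_half = ln(2) / 1600 = 4.332170e-04 /yr
t = -ln(A/A0) / lambda
t = -ln(0.311) / 4.332170e-04
t = 2696.0 yr

2696.0


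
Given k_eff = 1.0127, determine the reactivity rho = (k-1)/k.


rho = (k_eff - 1) / k_eff
rho = (1.0127 - 1) / 1.0127
rho = 0.012541

0.012541


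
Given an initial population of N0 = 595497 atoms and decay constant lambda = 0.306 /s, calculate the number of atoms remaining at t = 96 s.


N = N0 * exp(-lambda * t)
N = 595497 * exp(-0.306 * 96)
N = 1.0400e-07

1.0400e-07


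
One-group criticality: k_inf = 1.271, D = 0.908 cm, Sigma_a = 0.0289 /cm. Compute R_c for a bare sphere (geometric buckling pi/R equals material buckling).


L^2 = D / Sigma_a = 0.908 / 0.0289 = 31.41869 cm^2
B_m^2 = (k_inf - 1) / L^2 = (1.271 - 1) / 31.41869 = 0.008625439 /cm^2
For a bare sphere: B_g = pi/R, so R_c = pi / sqrt(B_m^2)
R_c = pi / sqrt(0.008625439) = 33.827 cm

33.827


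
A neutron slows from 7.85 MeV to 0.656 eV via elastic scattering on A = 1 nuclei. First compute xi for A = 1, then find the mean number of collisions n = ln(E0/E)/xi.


xi = 1 + (A-1)^2/(2A)*ln((A-1)/(A+1)) = 1 (for A = 1)
n = ln(E0/E) / xi
n = ln(7.85e6 / 0.656) / 1
n = ln(1.196646e+07) / 1 = 16.298

16.298


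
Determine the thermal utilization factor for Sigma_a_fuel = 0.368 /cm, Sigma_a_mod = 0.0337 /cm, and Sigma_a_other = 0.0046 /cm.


f = Sigma_a_fuel / (Sigma_a_fuel + Sigma_a_mod + Sigma_a_other)
f = 0.368 / (0.368 + 0.0337 + 0.0046)
f = 0.90573

0.90573


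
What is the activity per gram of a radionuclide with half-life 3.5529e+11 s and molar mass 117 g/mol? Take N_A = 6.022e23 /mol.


lambda = ln(2) / t_half = ln(2) / 3.5529e+11 = 1.950934e-12 /s
SA = lambda * N_A / M
SA = 1.950934e-12 * 6.022e23 / 117
SA = 1.0041e+10 Bq/g

1.0041e+10


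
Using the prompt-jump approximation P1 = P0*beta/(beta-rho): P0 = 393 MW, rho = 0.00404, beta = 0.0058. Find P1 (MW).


P1/P0 = beta / (beta - rho)
P1/P0 = 0.0058 / (0.0058 - 0.00404) = 3.295455
P1 = 393 * 3.295455 = 1295.1 MW

1295.1


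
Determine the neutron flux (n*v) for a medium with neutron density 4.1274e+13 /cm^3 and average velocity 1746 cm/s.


phi = n * v
phi = 4.1274e+13 * 1746
phi = 7.2064e+16 /cm^2/s

7.2064e+16


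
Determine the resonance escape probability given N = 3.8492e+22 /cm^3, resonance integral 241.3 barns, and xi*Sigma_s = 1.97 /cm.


p = exp(-N * I * 1e-24 / (xi*Sigma_s))
p = exp(-3.8492e+22 * 241.3 * 1e-24 / 1.97)
p = 0.0089618

0.0089618


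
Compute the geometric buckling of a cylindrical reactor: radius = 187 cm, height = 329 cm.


B^2 = (2.405/R)^2 + (pi/H)^2
B^2 = (2.405/187)^2 + (pi/329)^2
B^2 = 2.5659e-04 /cm^2

2.5659e-04


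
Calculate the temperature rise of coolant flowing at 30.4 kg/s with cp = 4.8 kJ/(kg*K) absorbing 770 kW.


dT = Q / (m_dot * cp)
dT = 770 / (30.4 * 4.8)
dT = 5.2769 C

5.2769


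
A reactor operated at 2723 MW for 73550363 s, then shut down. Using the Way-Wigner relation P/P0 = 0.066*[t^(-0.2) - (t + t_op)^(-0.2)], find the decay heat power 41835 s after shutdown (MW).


P/P0 = 0.066 * [t^(-0.2) - (t + t_op)^(-0.2)]
P/P0 = 0.066 * [41835^(-0.2) - (41835 + 73550363)^(-0.2)]
P/P0 = 0.066 * [0.1190398 - 0.02670753] = 0.006093930
P = 2723 * 0.006093930 = 16.594 MW

16.594


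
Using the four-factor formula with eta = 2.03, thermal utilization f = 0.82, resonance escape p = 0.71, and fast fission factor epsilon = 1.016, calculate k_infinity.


k_inf = eta * f * p * epsilon
k_inf = 2.03 * 0.82 * 0.71 * 1.016
k_inf = 1.2008

1.2008


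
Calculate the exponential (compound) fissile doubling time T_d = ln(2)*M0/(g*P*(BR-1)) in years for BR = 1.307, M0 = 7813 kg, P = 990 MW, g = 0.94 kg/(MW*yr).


Breeding gain G = BR - 1 = 1.307 - 1 = 0.307
Fissile production rate = g * P * G = 0.94 * 990 * 0.307 = 285.6942 kg/yr
T_d = ln(2) * M0 / (g * P * G)
T_d = ln(2) * 7813 / 285.6942 = 18.956 yr

18.956


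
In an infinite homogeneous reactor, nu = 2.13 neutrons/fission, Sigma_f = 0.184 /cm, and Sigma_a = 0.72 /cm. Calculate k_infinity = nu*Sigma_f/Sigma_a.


k_inf = nu * Sigma_f / Sigma_a
k_inf = 2.13 * 0.184 / 0.72
k_inf = 0.54433

0.54433


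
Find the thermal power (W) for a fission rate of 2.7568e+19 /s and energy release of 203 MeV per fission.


P = fission_rate * E_MeV * 1.602e-13
P = 2.7568e+19 * 203 * 1.602e-13
P = 8.9653e+08 W

8.9653e+08


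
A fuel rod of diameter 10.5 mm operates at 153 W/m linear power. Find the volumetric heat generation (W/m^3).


r = D / 2 / 1000 = 10.5 / 2 / 1000 = 0.00525 m
q''' = q' / (pi * r^2)
q''' = 153 / (pi * 0.00525^2)
q''' = 1.7669e+06 W/m^3

1.7669e+06


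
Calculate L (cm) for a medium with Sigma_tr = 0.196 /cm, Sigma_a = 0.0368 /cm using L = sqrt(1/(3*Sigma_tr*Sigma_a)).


D = 1 / (3 * Sigma_tr) = 1 / (3 * 0.196) = 1.700680 cm
L = sqrt(D / Sigma_a)
L = sqrt(1.700680 / 0.0368)
L = 6.7981 cm

6.7981


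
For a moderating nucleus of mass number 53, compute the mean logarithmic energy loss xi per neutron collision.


xi = 1 + (A-1)^2/(2A) * ln((A-1)/(A+1))
xi = 1 + (53-1)^2/(2*53) * ln((53-1)/(53 +1))
xi = 0.037266

0.037266


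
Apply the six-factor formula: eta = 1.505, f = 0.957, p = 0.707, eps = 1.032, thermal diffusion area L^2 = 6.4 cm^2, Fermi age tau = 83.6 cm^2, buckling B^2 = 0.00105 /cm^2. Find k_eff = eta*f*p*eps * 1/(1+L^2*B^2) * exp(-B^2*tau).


k_inf = eta*f*p*eps = 1.505*0.957*0.707*1.032 = 1.050867
P_TNL = 1/(1 + L^2*B^2) = 1/(1 + 6.4*0.00105) = 0.9933249
P_FNL = exp(-B^2*tau) = exp(-0.00105*83.6) = 0.9159624
k_eff = k_inf * P_TNL * P_FNL = 1.050867 * 0.9933249 * 0.9159624
k_eff = 0.95613

0.95613


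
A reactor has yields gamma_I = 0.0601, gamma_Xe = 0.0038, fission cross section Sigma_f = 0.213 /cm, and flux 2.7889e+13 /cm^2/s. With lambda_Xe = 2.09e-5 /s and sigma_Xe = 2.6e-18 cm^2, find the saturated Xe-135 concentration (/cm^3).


Xe_eq = (gamma_I + gamma_Xe) * Sigma_f * phi / (lambda_Xe + sigma_Xe * phi)
Numerator = (0.0601 + 0.0038) * 0.213 * 2.7889e+13 = 3.795888e+11
Denominator = 2.09e-5 + 2.6e-18 * 2.7889e+13 = 9.341140e-05
Xe_eq = 3.795888e+11 / 9.341140e-05 = 4.0636e+15 /cm^3

4.0636e+15


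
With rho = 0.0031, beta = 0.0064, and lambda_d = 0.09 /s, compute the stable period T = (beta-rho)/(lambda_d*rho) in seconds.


T = (beta - rho) / (lambda_d * rho)
T = (0.0064 - 0.0031) / (0.09 * 0.0031)
T = 11.828 s

11.828


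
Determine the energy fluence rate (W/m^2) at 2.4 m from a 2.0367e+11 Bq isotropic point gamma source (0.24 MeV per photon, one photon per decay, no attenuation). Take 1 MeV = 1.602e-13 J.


psi = A * E * 1.602e-13 / (4*pi*r^2)
psi = 2.0367e+11 * 0.24 * 1.602e-13 / (4*pi*2.4^2)
psi = 1.0819e-04 W/m^2

1.0819e-04


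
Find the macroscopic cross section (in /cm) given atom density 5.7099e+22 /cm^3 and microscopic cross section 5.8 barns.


Sigma = N * sigma_barns * 1e-24
Sigma = 5.7099e+22 * 5.8 * 1e-24
Sigma = 0.33117 /cm

0.33117


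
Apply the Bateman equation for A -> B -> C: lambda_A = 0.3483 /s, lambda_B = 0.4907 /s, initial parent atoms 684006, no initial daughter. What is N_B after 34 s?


N_B(t) = lambda_A * N_A0 / (lambda_B - lambda_A) * [exp(-lambda_A*t) - exp(-lambda_B*t)]
exp(-0.3483*34) = 7.194455e-06; exp(-0.4907*34) = 5.679600e-08
N_B = 0.3483 * 684006 / (0.4907 - 0.3483) * (7.194455e-06 - 5.679600e-08)
N_B = 11.942

11.942


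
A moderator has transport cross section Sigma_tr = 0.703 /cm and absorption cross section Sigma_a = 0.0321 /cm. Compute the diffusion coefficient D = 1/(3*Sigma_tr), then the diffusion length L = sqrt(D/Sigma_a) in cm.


D = 1 / (3 * Sigma_tr) = 1 / (3 * 0.703) = 0.4741584 cm
L = sqrt(D / Sigma_a)
L = sqrt(0.4741584 / 0.0321)
L = 3.8433 cm

3.8433


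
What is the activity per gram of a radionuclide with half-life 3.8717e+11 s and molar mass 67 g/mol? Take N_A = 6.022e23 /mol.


lambda = ln(2) / t_half = ln(2) / 3.8717e+11 = 1.790292e-12 /s
SA = lambda * N_A / M
SA = 1.790292e-12 * 6.022e23 / 67
SA = 1.6091e+10 Bq/g

1.6091e+10


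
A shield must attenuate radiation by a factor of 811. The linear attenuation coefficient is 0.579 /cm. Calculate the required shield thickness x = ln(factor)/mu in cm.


x = ln(factor) / mu
x = ln(811) / 0.579
x = 11.569 cm

11.569


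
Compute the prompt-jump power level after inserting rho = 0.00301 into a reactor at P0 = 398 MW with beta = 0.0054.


P1/P0 = beta / (beta - rho)
P1/P0 = 0.0054 / (0.0054 - 0.00301) = 2.259414
P1 = 398 * 2.259414 = 899.25 MW

899.25


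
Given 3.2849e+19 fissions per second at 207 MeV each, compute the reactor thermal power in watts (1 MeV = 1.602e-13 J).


P = fission_rate * E_MeV * 1.602e-13
P = 3.2849e+19 * 207 * 1.602e-13
P = 1.0893e+09 W

1.0893e+09


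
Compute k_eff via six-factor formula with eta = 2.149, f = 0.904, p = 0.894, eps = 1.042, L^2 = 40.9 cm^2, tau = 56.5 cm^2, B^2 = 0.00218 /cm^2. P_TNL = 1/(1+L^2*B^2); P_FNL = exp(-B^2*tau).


k_inf = eta*f*p*eps = 2.149*0.904*0.894*1.042 = 1.809715
P_TNL = 1/(1 + L^2*B^2) = 1/(1 + 40.9*0.00218) = 0.9181371
P_FNL = exp(-B^2*tau) = exp(-0.00218*56.5) = 0.8841134
k_eff = k_inf * P_TNL * P_FNL = 1.809715 * 0.9181371 * 0.8841134
k_eff = 1.4690

1.4690


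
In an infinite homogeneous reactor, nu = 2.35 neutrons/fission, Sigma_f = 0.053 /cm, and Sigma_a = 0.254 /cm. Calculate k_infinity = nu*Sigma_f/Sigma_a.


k_inf = nu * Sigma_f / Sigma_a
k_inf = 2.35 * 0.053 / 0.254
k_inf = 0.49035

0.49035


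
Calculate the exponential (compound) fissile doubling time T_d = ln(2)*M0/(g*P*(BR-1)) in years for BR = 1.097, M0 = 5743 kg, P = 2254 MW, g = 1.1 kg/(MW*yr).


Breeding gain G = BR - 1 = 1.097 - 1 = 0.097
Fissile production rate = g * P * G = 1.1 * 2254 * 0.097 = 240.5018 kg/yr
T_d = ln(2) * M0 / (g * P * G)
T_d = ln(2) * 5743 / 240.5018 = 16.552 yr

16.552


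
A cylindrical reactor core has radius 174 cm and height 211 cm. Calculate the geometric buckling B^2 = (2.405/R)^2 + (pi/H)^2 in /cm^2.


B^2 = (2.405/R)^2 + (pi/H)^2
B^2 = (2.405/174)^2 + (pi/211)^2
B^2 = 4.1273e-04 /cm^2

4.1273e-04


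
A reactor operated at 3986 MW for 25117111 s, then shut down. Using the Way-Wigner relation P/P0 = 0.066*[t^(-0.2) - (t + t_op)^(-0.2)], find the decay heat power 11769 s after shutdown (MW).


P/P0 = 0.066 * [t^(-0.2) - (t + t_op)^(-0.2)]
P/P0 = 0.066 * [11769^(-0.2) - (11769 + 25117111)^(-0.2)]
P/P0 = 0.066 * [0.1534094 - 0.03311047] = 0.007939729
P = 3986 * 0.007939729 = 31.648 MW

31.648


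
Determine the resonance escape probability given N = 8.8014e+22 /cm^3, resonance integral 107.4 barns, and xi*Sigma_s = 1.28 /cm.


p = exp(-N * I * 1e-24 / (xi*Sigma_s))
p = exp(-8.8014e+22 * 107.4 * 1e-24 / 1.28)
p = 6.2054e-04

6.2054e-04


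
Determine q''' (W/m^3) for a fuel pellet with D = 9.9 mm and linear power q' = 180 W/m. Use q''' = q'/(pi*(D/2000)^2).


r = D / 2 / 1000 = 9.9 / 2 / 1000 = 0.00495 m
q''' = q' / (pi * r^2)
q''' = 180 / (pi * 0.00495^2)
q''' = 2.3384e+06 W/m^3

2.3384e+06


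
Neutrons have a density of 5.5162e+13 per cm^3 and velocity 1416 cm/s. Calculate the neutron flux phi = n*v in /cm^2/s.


phi = n * v
phi = 5.5162e+13 * 1416
phi = 7.8109e+16 /cm^2/s

7.8109e+16


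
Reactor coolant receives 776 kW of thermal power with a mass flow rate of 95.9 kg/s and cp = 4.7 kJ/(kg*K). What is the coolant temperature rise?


dT = Q / (m_dot * cp)
dT = 776 / (95.9 * 4.7)
dT = 1.7217 C

1.7217


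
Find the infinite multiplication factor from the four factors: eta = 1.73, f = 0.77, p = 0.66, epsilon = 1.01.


k_inf = eta * f * p * epsilon
k_inf = 1.73 * 0.77 * 0.66 * 1.01
k_inf = 0.88798

0.88798


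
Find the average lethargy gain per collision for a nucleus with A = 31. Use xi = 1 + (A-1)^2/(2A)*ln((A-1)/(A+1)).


xi = 1 + (A-1)^2/(2A) * ln((A-1)/(A+1))
xi = 1 + (31-1)^2/(2*31) * ln((31-1)/(31 +1))
xi = 0.063150

0.063150


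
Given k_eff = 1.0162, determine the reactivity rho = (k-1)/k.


rho = (k_eff - 1) / k_eff
rho = (1.0162 - 1) / 1.0162
rho = 0.015942

0.015942


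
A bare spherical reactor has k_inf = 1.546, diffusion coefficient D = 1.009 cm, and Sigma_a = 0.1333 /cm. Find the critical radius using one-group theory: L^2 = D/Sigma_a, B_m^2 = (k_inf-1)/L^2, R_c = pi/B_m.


L^2 = D / Sigma_a = 1.009 / 0.1333 = 7.569392 cm^2
B_m^2 = (k_inf - 1) / L^2 = (1.546 - 1) / 7.569392 = 0.07213261 /cm^2
For a bare sphere: B_g = pi/R, so R_c = pi / sqrt(B_m^2)
R_c = pi / sqrt(0.07213261) = 11.697 cm

11.697


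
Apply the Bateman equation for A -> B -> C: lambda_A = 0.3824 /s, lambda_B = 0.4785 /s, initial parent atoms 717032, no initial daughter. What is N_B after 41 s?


N_B(t) = lambda_A * N_A0 / (lambda_B - lambda_A) * [exp(-lambda_A*t) - exp(-lambda_B*t)]
exp(-0.3824*41) = 1.552235e-07; exp(-0.4785*41) = 3.018518e-09
N_B = 0.3824 * 717032 / (0.4785 - 0.3824) * (1.552235e-07 - 3.018518e-09)
N_B = 0.43427

0.43427


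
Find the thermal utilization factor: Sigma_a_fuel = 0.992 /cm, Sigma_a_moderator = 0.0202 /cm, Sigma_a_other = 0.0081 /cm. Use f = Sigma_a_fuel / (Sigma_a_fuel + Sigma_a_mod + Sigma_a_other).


f = Sigma_a_fuel / (Sigma_a_fuel + Sigma_a_mod + Sigma_a_other)
f = 0.992 / (0.992 + 0.0202 + 0.0081)
f = 0.97226

0.97226


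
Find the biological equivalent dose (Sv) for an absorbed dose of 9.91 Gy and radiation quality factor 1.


H = D * Q
H = 9.91 * 1
H = 9.9100 Sv

9.9100


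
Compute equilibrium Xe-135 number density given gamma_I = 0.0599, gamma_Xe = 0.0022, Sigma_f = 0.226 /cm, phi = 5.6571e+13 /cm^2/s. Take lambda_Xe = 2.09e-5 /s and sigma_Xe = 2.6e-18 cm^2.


Xe_eq = (gamma_I + gamma_Xe) * Sigma_f * phi / (lambda_Xe + sigma_Xe * phi)
Numerator = (0.0599 + 0.0022) * 0.226 * 5.6571e+13 = 7.939514e+11
Denominator = 2.09e-5 + 2.6e-18 * 5.6571e+13 = 1.679846e-04
Xe_eq = 7.939514e+11 / 1.679846e-04 = 4.7263e+15 /cm^3

4.7263e+15


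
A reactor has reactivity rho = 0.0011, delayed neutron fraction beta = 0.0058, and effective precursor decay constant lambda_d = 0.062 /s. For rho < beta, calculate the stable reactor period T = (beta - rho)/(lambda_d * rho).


T = (beta - rho) / (lambda_d * rho)
T = (0.0058 - 0.0011) / (0.062 * 0.0011)
T = 68.915 s

68.915


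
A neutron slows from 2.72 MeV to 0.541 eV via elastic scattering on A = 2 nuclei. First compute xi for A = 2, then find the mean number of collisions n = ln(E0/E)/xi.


xi = 1 + (A-1)^2/(2A)*ln((A-1)/(A+1)) = 0.7253469 (for A = 2)
n = ln(E0/E) / xi
n = ln(2.72e6 / 0.541) / 0.7253469
n = ln(5.027726e+06) / 0.7253469 = 21.273

21.273
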